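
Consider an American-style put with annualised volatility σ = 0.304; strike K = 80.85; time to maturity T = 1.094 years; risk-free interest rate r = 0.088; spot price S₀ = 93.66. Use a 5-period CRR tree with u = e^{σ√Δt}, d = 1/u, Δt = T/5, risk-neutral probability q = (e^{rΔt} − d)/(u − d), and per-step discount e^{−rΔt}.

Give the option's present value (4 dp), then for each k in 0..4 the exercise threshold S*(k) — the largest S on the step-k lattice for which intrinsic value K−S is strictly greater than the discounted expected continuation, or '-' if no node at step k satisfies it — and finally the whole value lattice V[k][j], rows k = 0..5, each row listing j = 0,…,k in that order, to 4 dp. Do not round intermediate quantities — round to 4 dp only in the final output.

Δt=0.21880  u=1.15281  d=0.86745  q=0.53264  discount=0.98093
step 5 (expiry): payoffs max(K−S,0) = 34.8485 19.7157 0.0000 0.0000 0.0000 0.0000
step 4: (k=4,j=0): S=53.0309, (K−S)⁺=27.8191, hold=26.2773 ⇒ V=27.8191 exercise | (k=4,j=1): S=70.4760, (K−S)⁺=10.3740, hold=9.0386 ⇒ V=10.3740 exercise | (k=4,j=2): S=93.6600, (K−S)⁺=0.0000, hold=0.0000 ⇒ V=0.0000 continue | (k=4,j=3): S=124.4706, (K−S)⁺=0.0000, hold=0.0000 ⇒ V=0.0000 continue | (k=4,j=4): S=165.4168, (K−S)⁺=0.0000, hold=0.0000 ⇒ V=0.0000 continue  boundary S*=70.4760
step 3: (k=3,j=0): S=61.1343, (K−S)⁺=19.7157, hold=18.1738 ⇒ V=19.7157 exercise | (k=3,j=1): S=81.2452, (K−S)⁺=0.0000, hold=4.7559 ⇒ V=4.7559 continue | (k=3,j=2): S=107.9718, (K−S)⁺=0.0000, hold=0.0000 ⇒ V=0.0000 continue | (k=3,j=3): S=143.4905, (K−S)⁺=0.0000, hold=0.0000 ⇒ V=0.0000 continue  boundary S*=61.1343
step 2: (k=2,j=0): S=70.4760, (K−S)⁺=10.3740, hold=11.5235 ⇒ V=11.5235 continue | (k=2,j=1): S=93.6600, (K−S)⁺=0.0000, hold=2.1804 ⇒ V=2.1804 continue | (k=2,j=2): S=124.4706, (K−S)⁺=0.0000, hold=0.0000 ⇒ V=0.0000 continue  boundary S*=-
step 1: (k=1,j=0): S=81.2452, (K−S)⁺=0.0000, hold=6.4221 ⇒ V=6.4221 continue | (k=1,j=1): S=107.9718, (K−S)⁺=0.0000, hold=0.9996 ⇒ V=0.9996 continue  boundary S*=-
step 0: (k=0,j=0): S=93.6600, (K−S)⁺=0.0000, hold=3.4665 ⇒ V=3.4665 continue  boundary S*=-

price = 3.4665
boundary = - - - 61.1343 70.4760
tree:
3.4665
6.4221 0.9996
11.5235 2.1804 0.0000
19.7157 4.7559 0.0000 0.0000
27.8191 10.3740 0.0000 0.0000 0.0000
34.8485 19.7157 0.0000 0.0000 0.0000 0.0000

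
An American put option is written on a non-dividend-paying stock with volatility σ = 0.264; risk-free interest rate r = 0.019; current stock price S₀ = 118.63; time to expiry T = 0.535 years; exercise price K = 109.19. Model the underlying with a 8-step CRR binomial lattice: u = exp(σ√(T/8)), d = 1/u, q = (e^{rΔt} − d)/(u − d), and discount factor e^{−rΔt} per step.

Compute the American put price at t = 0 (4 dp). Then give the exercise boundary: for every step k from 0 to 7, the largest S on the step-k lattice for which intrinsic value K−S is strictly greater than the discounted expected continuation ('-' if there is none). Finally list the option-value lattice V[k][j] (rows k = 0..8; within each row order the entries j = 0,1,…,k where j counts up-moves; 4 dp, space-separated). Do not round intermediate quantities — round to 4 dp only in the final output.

params: Δt=0.06688 u=1.07066 d=0.93401 q=0.49224 e^(-rΔt)=0.99873
t_8 payoffs: 40.4836 30.4317 18.9091 5.7008 0.0000 0.0000 0.0000 0.0000 0.0000
t_7: node(7,0) S=73.5608 payoff=35.6292 vs cont=35.4905 → 35.6292 [stop]  node(7,1) S=84.3230 payoff=24.8670 vs cont=24.7283 → 24.8670 [stop]  node(7,2) S=96.6597 payoff=12.5303 vs cont=12.3916 → 12.5303 [stop]  node(7,3) S=110.8013 payoff=0.0000 vs cont=2.8909 → 2.8909 [wait]  node(7,4) S=127.0118 payoff=0.0000 vs cont=0.0000 → 0.0000 [wait]  node(7,5) S=145.5940 payoff=0.0000 vs cont=0.0000 → 0.0000 [wait]  node(7,6) S=166.8949 payoff=0.0000 vs cont=0.0000 → 0.0000 [wait]  node(7,7) S=191.3121 payoff=0.0000 vs cont=0.0000 → 0.0000 [wait]  ⇒ S*(7)=96.6597
t_6: node(6,0) S=78.7583 payoff=30.4317 vs cont=30.2930 → 30.4317 [stop]  node(6,1) S=90.2809 payoff=18.9091 vs cont=18.7705 → 18.9091 [stop]  node(6,2) S=103.4892 payoff=5.7008 vs cont=7.7755 → 7.7755 [wait]  node(6,3) S=118.6300 payoff=0.0000 vs cont=1.4660 → 1.4660 [wait]  node(6,4) S=135.9859 payoff=0.0000 vs cont=0.0000 → 0.0000 [wait]  node(6,5) S=155.8810 payoff=0.0000 vs cont=0.0000 → 0.0000 [wait]  node(6,6) S=178.6869 payoff=0.0000 vs cont=0.0000 → 0.0000 [wait]  ⇒ S*(6)=90.2809
t_5: node(5,0) S=84.3230 payoff=24.8670 vs cont=24.7283 → 24.8670 [stop]  node(5,1) S=96.6597 payoff=12.5303 vs cont=13.4116 → 13.4116 [wait]  node(5,2) S=110.8013 payoff=0.0000 vs cont=4.6638 → 4.6638 [wait]  node(5,3) S=127.0118 payoff=0.0000 vs cont=0.7434 → 0.7434 [wait]  node(5,4) S=145.5940 payoff=0.0000 vs cont=0.0000 → 0.0000 [wait]  node(5,5) S=166.8949 payoff=0.0000 vs cont=0.0000 → 0.0000 [wait]  ⇒ S*(5)=84.3230
t_4: node(4,0) S=90.2809 payoff=18.9091 vs cont=19.2037 → 19.2037 [wait]  node(4,1) S=103.4892 payoff=5.7008 vs cont=9.0940 → 9.0940 [wait]  node(4,2) S=118.6300 payoff=0.0000 vs cont=2.7305 → 2.7305 [wait]  node(4,3) S=135.9859 payoff=0.0000 vs cont=0.3770 → 0.3770 [wait]  node(4,4) S=155.8810 payoff=0.0000 vs cont=0.0000 → 0.0000 [wait]  ⇒ S*(4)=-
t_3: node(3,0) S=96.6597 payoff=12.5303 vs cont=14.2092 → 14.2092 [wait]  node(3,1) S=110.8013 payoff=0.0000 vs cont=5.9541 → 5.9541 [wait]  node(3,2) S=127.0118 payoff=0.0000 vs cont=1.5700 → 1.5700 [wait]  node(3,3) S=145.5940 payoff=0.0000 vs cont=0.1912 → 0.1912 [wait]  ⇒ S*(3)=-
t_2: node(2,0) S=103.4892 payoff=5.7008 vs cont=10.1328 → 10.1328 [wait]  node(2,1) S=118.6300 payoff=0.0000 vs cont=3.7912 → 3.7912 [wait]  node(2,2) S=135.9859 payoff=0.0000 vs cont=0.8902 → 0.8902 [wait]  ⇒ S*(2)=-
t_1: node(1,0) S=110.8013 payoff=0.0000 vs cont=7.0023 → 7.0023 [wait]  node(1,1) S=127.0118 payoff=0.0000 vs cont=2.3602 → 2.3602 [wait]  ⇒ S*(1)=-
t_0: node(0,0) S=118.6300 payoff=0.0000 vs cont=4.7113 → 4.7113 [wait]  ⇒ S*(0)=-

price = 4.7113
boundary = - - - - - 84.3230 90.2809 96.6597
tree:
4.7113
7.0023 2.3602
10.1328 3.7912 0.8902
14.2092 5.9541 1.5700 0.1912
19.2037 9.0940 2.7305 0.3770 0.0000
24.8670 13.4116 4.6638 0.7434 0.0000 0.0000
30.4317 18.9091 7.7755 1.4660 0.0000 0.0000 0.0000
35.6292 24.8670 12.5303 2.8909 0.0000 0.0000 0.0000 0.0000
40.4836 30.4317 18.9091 5.7008 0.0000 0.0000 0.0000 0.0000 0.0000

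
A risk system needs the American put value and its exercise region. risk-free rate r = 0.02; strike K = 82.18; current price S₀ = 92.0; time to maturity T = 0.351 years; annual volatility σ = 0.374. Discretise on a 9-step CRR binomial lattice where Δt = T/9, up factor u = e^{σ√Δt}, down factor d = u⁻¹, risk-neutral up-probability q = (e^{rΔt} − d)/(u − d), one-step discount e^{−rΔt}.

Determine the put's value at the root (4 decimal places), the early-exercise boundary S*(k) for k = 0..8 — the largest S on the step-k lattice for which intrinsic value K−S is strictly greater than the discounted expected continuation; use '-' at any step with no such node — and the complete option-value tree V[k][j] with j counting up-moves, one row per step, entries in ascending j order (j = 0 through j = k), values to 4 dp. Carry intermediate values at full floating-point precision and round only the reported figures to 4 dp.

price = 3.6371
boundary = - - - - - - 59.0647 63.5923 68.4670
tree:
3.6371
5.3568 1.8302
7.6894 2.9066 0.6984
10.7127 4.5147 1.2161 0.1539
14.4173 6.8247 2.0868 0.3001 0.0000
18.6530 9.9754 3.5145 0.5852 0.0000 0.0000
23.1153 13.9789 5.7711 1.1413 0.0000 0.0000 0.0000
27.3205 18.5877 9.1431 2.2257 0.0000 0.0000 0.0000 0.0000
31.2264 23.1153 13.7130 4.3405 0.0000 0.0000 0.0000 0.0000 0.0000
34.8541 27.3205 18.5877 8.4646 0.0000 0.0000 0.0000 0.0000 0.0000 0.0000

Δt=0.03900, u=1.07666, d=0.92880, q=0.48682, disc=e^(-rΔt)=0.99922
k=9 terminal: V=max(K-S,0) → 34.8541 27.3205 18.5877 8.4646 0.0000 0.0000 0.0000 0.0000 0.0000 0.0000
k=8: j=0 S=50.9536 intr=31.2264 cont=31.1623 V=31.2264[EX]; j=1 S=59.0647 intr=23.1153 cont=23.0512 V=23.1153[EX]; j=2 S=68.4670 intr=13.7130 cont=13.6489 V=13.7130[EX]; j=3 S=79.3660 intr=2.8140 cont=4.3405 V=4.3405[hold]; j=4 S=92.0000 intr=0.0000 cont=0.0000 V=0.0000[hold]; j=5 S=106.6451 intr=0.0000 cont=0.0000 V=0.0000[hold]; j=6 S=123.6216 intr=0.0000 cont=0.0000 V=0.0000[hold]; j=7 S=143.3004 intr=0.0000 cont=0.0000 V=0.0000[hold]; j=8 S=166.1118 intr=0.0000 cont=0.0000 V=0.0000[hold]  S*(8)=68.4670
k=7: j=0 S=54.8595 intr=27.3205 cont=27.2564 V=27.3205[EX]; j=1 S=63.5923 intr=18.5877 cont=18.5236 V=18.5877[EX]; j=2 S=73.7154 intr=8.4646 cont=9.1431 V=9.1431[hold]; j=3 S=85.4498 intr=0.0000 cont=2.2257 V=2.2257[hold]; j=4 S=99.0523 intr=0.0000 cont=0.0000 V=0.0000[hold]; j=5 S=114.8200 intr=0.0000 cont=0.0000 V=0.0000[hold]; j=6 S=133.0978 intr=0.0000 cont=0.0000 V=0.0000[hold]; j=7 S=154.2851 intr=0.0000 cont=0.0000 V=0.0000[hold]  S*(7)=63.5923
k=6: j=0 S=59.0647 intr=23.1153 cont=23.0512 V=23.1153[EX]; j=1 S=68.4670 intr=13.7130 cont=13.9789 V=13.9789[hold]; j=2 S=79.3660 intr=2.8140 cont=5.7711 V=5.7711[hold]; j=3 S=92.0000 intr=0.0000 cont=1.1413 V=1.1413[hold]; j=4 S=106.6451 intr=0.0000 cont=0.0000 V=0.0000[hold]; j=5 S=123.6216 intr=0.0000 cont=0.0000 V=0.0000[hold]; j=6 S=143.3004 intr=0.0000 cont=0.0000 V=0.0000[hold]  S*(6)=59.0647
k=5: j=0 S=63.5923 intr=18.5877 cont=18.6530 V=18.6530[hold]; j=1 S=73.7154 intr=8.4646 cont=9.9754 V=9.9754[hold]; j=2 S=85.4498 intr=0.0000 cont=3.5145 V=3.5145[hold]; j=3 S=99.0523 intr=0.0000 cont=0.5852 V=0.5852[hold]; j=4 S=114.8200 intr=0.0000 cont=0.0000 V=0.0000[hold]; j=5 S=133.0978 intr=0.0000 cont=0.0000 V=0.0000[hold]  S*(5)=-
k=4: j=0 S=68.4670 intr=13.7130 cont=14.4173 V=14.4173[hold]; j=1 S=79.3660 intr=2.8140 cont=6.8247 V=6.8247[hold]; j=2 S=92.0000 intr=0.0000 cont=2.0868 V=2.0868[hold]; j=3 S=106.6451 intr=0.0000 cont=0.3001 V=0.3001[hold]; j=4 S=123.6216 intr=0.0000 cont=0.0000 V=0.0000[hold]  S*(4)=-
k=3: j=0 S=73.7154 intr=8.4646 cont=10.7127 V=10.7127[hold]; j=1 S=85.4498 intr=0.0000 cont=4.5147 V=4.5147[hold]; j=2 S=99.0523 intr=0.0000 cont=1.2161 V=1.2161[hold]; j=3 S=114.8200 intr=0.0000 cont=0.1539 V=0.1539[hold]  S*(3)=-
k=2: j=0 S=79.3660 intr=2.8140 cont=7.6894 V=7.6894[hold]; j=1 S=92.0000 intr=0.0000 cont=2.9066 V=2.9066[hold]; j=2 S=106.6451 intr=0.0000 cont=0.6984 V=0.6984[hold]  S*(2)=-
k=1: j=0 S=85.4498 intr=0.0000 cont=5.3568 V=5.3568[hold]; j=1 S=99.0523 intr=0.0000 cont=1.8302 V=1.8302[hold]  S*(1)=-
k=0: j=0 S=92.0000 intr=0.0000 cont=3.6371 V=3.6371[hold]  S*(0)=-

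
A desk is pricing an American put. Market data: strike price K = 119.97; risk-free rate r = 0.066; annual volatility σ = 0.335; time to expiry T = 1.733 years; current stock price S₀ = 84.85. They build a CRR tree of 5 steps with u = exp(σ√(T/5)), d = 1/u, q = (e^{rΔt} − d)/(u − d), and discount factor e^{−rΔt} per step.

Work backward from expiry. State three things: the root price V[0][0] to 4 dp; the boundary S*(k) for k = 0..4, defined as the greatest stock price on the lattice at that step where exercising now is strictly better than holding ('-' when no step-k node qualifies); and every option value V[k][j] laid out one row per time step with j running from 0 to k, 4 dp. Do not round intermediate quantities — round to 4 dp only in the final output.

price = 35.4648
boundary = - 69.6624 84.8500 69.6624 84.8500
tree:
35.4648
50.3076 22.7665
62.7767 35.1200 11.8912
73.0139 50.3076 20.8174 3.8257
81.4187 62.7767 35.1200 7.9743 0.0000
88.3191 73.0139 50.3076 16.6213 0.0000 0.0000

Δt=0.34660, u=1.21802, d=0.82101, q=0.50914, disc=e^(-rΔt)=0.97738
k=5 terminal: V=max(K-S,0) → 88.3191 73.0139 50.3076 16.6213 0.0000 0.0000
k=4: j=0 S=38.5513 intr=81.4187 cont=78.7055 V=81.4187[EX]; j=1 S=57.1933 intr=62.7767 cont=60.0634 V=62.7767[EX]; j=2 S=84.8500 intr=35.1200 cont=32.4068 V=35.1200[EX]; j=3 S=125.8804 intr=0.0000 cont=7.9743 V=7.9743[hold]; j=4 S=186.7517 intr=0.0000 cont=0.0000 V=0.0000[hold]  S*(4)=84.8500
k=3: j=0 S=46.9561 intr=73.0139 cont=70.3006 V=73.0139[EX]; j=1 S=69.6624 intr=50.3076 cont=47.5943 V=50.3076[EX]; j=2 S=103.3487 intr=16.6213 cont=20.8174 V=20.8174[hold]; j=3 S=153.3244 intr=0.0000 cont=3.8257 V=3.8257[hold]  S*(3)=69.6624
k=2: j=0 S=57.1933 intr=62.7767 cont=60.0634 V=62.7767[EX]; j=1 S=84.8500 intr=35.1200 cont=34.4948 V=35.1200[EX]; j=2 S=125.8804 intr=0.0000 cont=11.8912 V=11.8912[hold]  S*(2)=84.8500
k=1: j=0 S=69.6624 intr=50.3076 cont=47.5943 V=50.3076[EX]; j=1 S=103.3487 intr=16.6213 cont=22.7665 V=22.7665[hold]  S*(1)=69.6624
k=0: j=0 S=84.8500 intr=35.1200 cont=35.4648 V=35.4648[hold]  S*(0)=-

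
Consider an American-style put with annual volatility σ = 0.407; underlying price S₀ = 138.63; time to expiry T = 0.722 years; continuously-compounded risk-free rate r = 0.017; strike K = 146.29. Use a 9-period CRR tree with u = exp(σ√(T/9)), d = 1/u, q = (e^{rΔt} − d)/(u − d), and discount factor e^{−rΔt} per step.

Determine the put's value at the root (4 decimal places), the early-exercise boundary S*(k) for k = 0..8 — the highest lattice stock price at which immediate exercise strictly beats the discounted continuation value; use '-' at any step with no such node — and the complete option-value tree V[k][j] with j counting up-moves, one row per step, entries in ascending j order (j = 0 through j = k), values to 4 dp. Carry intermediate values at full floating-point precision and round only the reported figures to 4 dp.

price = 22.9885
boundary = - - - - 87.4180 77.8999 87.4180 98.0991 110.0852
tree:
22.9885
30.4542 14.8724
39.1833 20.9750 8.2270
48.8378 28.7148 12.5529 3.5098
58.8720 37.9810 18.6420 5.9156 0.8833
68.3901 48.3079 26.7722 9.7853 1.6916 0.0000
76.8719 58.8720 36.8688 15.7837 3.2396 0.0000 0.0000
84.4302 68.3901 48.1909 24.5661 6.2041 0.0000 0.0000 0.0000
91.1655 76.8719 58.8720 36.2048 11.8815 0.0000 0.0000 0.0000 0.0000
97.1675 84.4302 68.3901 48.1909 22.7541 0.0000 0.0000 0.0000 0.0000 0.0000

Δt=0.08022  u=1.12218  d=0.89112  q=0.47712  discount=0.99864
step 9 (expiry): payoffs max(K−S,0) = 97.1675 84.4302 68.3901 48.1909 22.7541 0.0000 0.0000 0.0000 0.0000 0.0000
step 8: (k=8,j=0): S=55.1245, (K−S)⁺=91.1655, hold=90.9661 ⇒ V=91.1655 exercise | (k=8,j=1): S=69.4181, (K−S)⁺=76.8719, hold=76.6725 ⇒ V=76.8719 exercise | (k=8,j=2): S=87.4180, (K−S)⁺=58.8720, hold=58.6726 ⇒ V=58.8720 exercise | (k=8,j=3): S=110.0852, (K−S)⁺=36.2048, hold=36.0054 ⇒ V=36.2048 exercise | (k=8,j=4): S=138.6300, (K−S)⁺=7.6600, hold=11.8815 ⇒ V=11.8815 continue | (k=8,j=5): S=174.5763, (K−S)⁺=0.0000, hold=0.0000 ⇒ V=0.0000 continue | (k=8,j=6): S=219.8434, (K−S)⁺=0.0000, hold=0.0000 ⇒ V=0.0000 continue | (k=8,j=7): S=276.8481, (K−S)⁺=0.0000, hold=0.0000 ⇒ V=0.0000 continue | (k=8,j=8): S=348.6340, (K−S)⁺=0.0000, hold=0.0000 ⇒ V=0.0000 continue  boundary S*=110.0852
step 7: (k=7,j=0): S=61.8598, (K−S)⁺=84.4302, hold=84.2308 ⇒ V=84.4302 exercise | (k=7,j=1): S=77.8999, (K−S)⁺=68.3901, hold=68.1907 ⇒ V=68.3901 exercise | (k=7,j=2): S=98.0991, (K−S)⁺=48.1909, hold=47.9915 ⇒ V=48.1909 exercise | (k=7,j=3): S=123.5359, (K−S)⁺=22.7541, hold=24.5661 ⇒ V=24.5661 continue | (k=7,j=4): S=155.5684, (K−S)⁺=0.0000, hold=6.2041 ⇒ V=6.2041 continue | (k=7,j=5): S=195.9068, (K−S)⁺=0.0000, hold=0.0000 ⇒ V=0.0000 continue | (k=7,j=6): S=246.7048, (K−S)⁺=0.0000, hold=0.0000 ⇒ V=0.0000 continue | (k=7,j=7): S=310.6745, (K−S)⁺=0.0000, hold=0.0000 ⇒ V=0.0000 continue  boundary S*=98.0991
step 6: (k=6,j=0): S=69.4181, (K−S)⁺=76.8719, hold=76.6725 ⇒ V=76.8719 exercise | (k=6,j=1): S=87.4180, (K−S)⁺=58.8720, hold=58.6726 ⇒ V=58.8720 exercise | (k=6,j=2): S=110.0852, (K−S)⁺=36.2048, hold=36.8688 ⇒ V=36.8688 continue | (k=6,j=3): S=138.6300, (K−S)⁺=7.6600, hold=15.7837 ⇒ V=15.7837 continue | (k=6,j=4): S=174.5763, (K−S)⁺=0.0000, hold=3.2396 ⇒ V=3.2396 continue | (k=6,j=5): S=219.8434, (K−S)⁺=0.0000, hold=0.0000 ⇒ V=0.0000 continue | (k=6,j=6): S=276.8481, (K−S)⁺=0.0000, hold=0.0000 ⇒ V=0.0000 continue  boundary S*=87.4180
step 5: (k=5,j=0): S=77.8999, (K−S)⁺=68.3901, hold=68.1907 ⇒ V=68.3901 exercise | (k=5,j=1): S=98.0991, (K−S)⁺=48.1909, hold=48.3079 ⇒ V=48.3079 continue | (k=5,j=2): S=123.5359, (K−S)⁺=22.7541, hold=26.7722 ⇒ V=26.7722 continue | (k=5,j=3): S=155.5684, (K−S)⁺=0.0000, hold=9.7853 ⇒ V=9.7853 continue | (k=5,j=4): S=195.9068, (K−S)⁺=0.0000, hold=1.6916 ⇒ V=1.6916 continue | (k=5,j=5): S=246.7048, (K−S)⁺=0.0000, hold=0.0000 ⇒ V=0.0000 continue  boundary S*=77.8999
step 4: (k=4,j=0): S=87.4180, (K−S)⁺=58.8720, hold=58.7284 ⇒ V=58.8720 exercise | (k=4,j=1): S=110.0852, (K−S)⁺=36.2048, hold=37.9810 ⇒ V=37.9810 continue | (k=4,j=2): S=138.6300, (K−S)⁺=7.6600, hold=18.6420 ⇒ V=18.6420 continue | (k=4,j=3): S=174.5763, (K−S)⁺=0.0000, hold=5.9156 ⇒ V=5.9156 continue | (k=4,j=4): S=219.8434, (K−S)⁺=0.0000, hold=0.8833 ⇒ V=0.8833 continue  boundary S*=87.4180
step 3: (k=3,j=0): S=98.0991, (K−S)⁺=48.1909, hold=48.8378 ⇒ V=48.8378 continue | (k=3,j=1): S=123.5359, (K−S)⁺=22.7541, hold=28.7148 ⇒ V=28.7148 continue | (k=3,j=2): S=155.5684, (K−S)⁺=0.0000, hold=12.5529 ⇒ V=12.5529 continue | (k=3,j=3): S=195.9068, (K−S)⁺=0.0000, hold=3.5098 ⇒ V=3.5098 continue  boundary S*=-
step 2: (k=2,j=0): S=110.0852, (K−S)⁺=36.2048, hold=39.1833 ⇒ V=39.1833 continue | (k=2,j=1): S=138.6300, (K−S)⁺=7.6600, hold=20.9750 ⇒ V=20.9750 continue | (k=2,j=2): S=174.5763, (K−S)⁺=0.0000, hold=8.2270 ⇒ V=8.2270 continue  boundary S*=-
step 1: (k=1,j=0): S=123.5359, (K−S)⁺=22.7541, hold=30.4542 ⇒ V=30.4542 continue | (k=1,j=1): S=155.5684, (K−S)⁺=0.0000, hold=14.8724 ⇒ V=14.8724 continue  boundary S*=-
step 0: (k=0,j=0): S=138.6300, (K−S)⁺=7.6600, hold=22.9885 ⇒ V=22.9885 continue  boundary S*=-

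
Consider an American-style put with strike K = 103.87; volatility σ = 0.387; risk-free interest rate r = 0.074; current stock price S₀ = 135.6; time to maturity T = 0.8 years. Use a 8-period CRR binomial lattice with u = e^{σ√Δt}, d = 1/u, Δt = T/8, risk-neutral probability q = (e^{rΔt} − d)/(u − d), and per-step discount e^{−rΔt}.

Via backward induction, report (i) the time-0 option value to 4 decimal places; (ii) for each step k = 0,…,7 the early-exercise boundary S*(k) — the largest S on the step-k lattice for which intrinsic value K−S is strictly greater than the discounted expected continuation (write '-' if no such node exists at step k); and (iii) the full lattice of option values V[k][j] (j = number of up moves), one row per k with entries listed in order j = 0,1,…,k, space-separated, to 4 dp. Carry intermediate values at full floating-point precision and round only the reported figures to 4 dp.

price = 3.6199
boundary = - - - - - 73.5385 83.1120 73.5385
tree:
3.6199
5.8920 1.3991
9.3612 2.5063 0.3113
14.4350 4.4208 0.6269 0.0000
21.4354 7.6411 1.2624 0.0000 0.0000
30.3315 12.8476 2.5422 0.0000 0.0000 0.0000
38.8023 20.7580 5.1191 0.0000 0.0000 0.0000 0.0000
46.2973 30.3315 10.3084 0.0000 0.0000 0.0000 0.0000 0.0000
52.9290 38.8023 20.7580 0.0000 0.0000 0.0000 0.0000 0.0000 0.0000

Δt=0.10000, u=1.13018, d=0.88481, q=0.49971, disc=e^(-rΔt)=0.99263
k=8 terminal: V=max(K-S,0) → 52.9290 38.8023 20.7580 0.0000 0.0000 0.0000 0.0000 0.0000 0.0000
k=7: j=0 S=57.5727 intr=46.2973 cont=45.5315 V=46.2973[EX]; j=1 S=73.5385 intr=30.3315 cont=29.5657 V=30.3315[EX]; j=2 S=93.9318 intr=9.9382 cont=10.3084 V=10.3084[hold]; j=3 S=119.9805 intr=0.0000 cont=0.0000 V=0.0000[hold]; j=4 S=153.2529 intr=0.0000 cont=0.0000 V=0.0000[hold]; j=5 S=195.7522 intr=0.0000 cont=0.0000 V=0.0000[hold]; j=6 S=250.0373 intr=0.0000 cont=0.0000 V=0.0000[hold]; j=7 S=319.3764 intr=0.0000 cont=0.0000 V=0.0000[hold]  S*(7)=73.5385
k=6: j=0 S=65.0677 intr=38.8023 cont=38.0365 V=38.8023[EX]; j=1 S=83.1120 intr=20.7580 cont=20.1759 V=20.7580[EX]; j=2 S=106.1602 intr=0.0000 cont=5.1191 V=5.1191[hold]; j=3 S=135.6000 intr=0.0000 cont=0.0000 V=0.0000[hold]; j=4 S=173.2039 intr=0.0000 cont=0.0000 V=0.0000[hold]; j=5 S=221.2360 intr=0.0000 cont=0.0000 V=0.0000[hold]; j=6 S=282.5881 intr=0.0000 cont=0.0000 V=0.0000[hold]  S*(6)=83.1120
k=5: j=0 S=73.5385 intr=30.3315 cont=29.5657 V=30.3315[EX]; j=1 S=93.9318 intr=9.9382 cont=12.8476 V=12.8476[hold]; j=2 S=119.9805 intr=0.0000 cont=2.5422 V=2.5422[hold]; j=3 S=153.2529 intr=0.0000 cont=0.0000 V=0.0000[hold]; j=4 S=195.7522 intr=0.0000 cont=0.0000 V=0.0000[hold]; j=5 S=250.0373 intr=0.0000 cont=0.0000 V=0.0000[hold]  S*(5)=73.5385
k=4: j=0 S=83.1120 intr=20.7580 cont=21.4354 V=21.4354[hold]; j=1 S=106.1602 intr=0.0000 cont=7.6411 V=7.6411[hold]; j=2 S=135.6000 intr=0.0000 cont=1.2624 V=1.2624[hold]; j=3 S=173.2039 intr=0.0000 cont=0.0000 V=0.0000[hold]; j=4 S=221.2360 intr=0.0000 cont=0.0000 V=0.0000[hold]  S*(4)=-
k=3: j=0 S=93.9318 intr=9.9382 cont=14.4350 V=14.4350[hold]; j=1 S=119.9805 intr=0.0000 cont=4.4208 V=4.4208[hold]; j=2 S=153.2529 intr=0.0000 cont=0.6269 V=0.6269[hold]; j=3 S=195.7522 intr=0.0000 cont=0.0000 V=0.0000[hold]  S*(3)=-
k=2: j=0 S=106.1602 intr=0.0000 cont=9.3612 V=9.3612[hold]; j=1 S=135.6000 intr=0.0000 cont=2.5063 V=2.5063[hold]; j=2 S=173.2039 intr=0.0000 cont=0.3113 V=0.3113[hold]  S*(2)=-
k=1: j=0 S=119.9805 intr=0.0000 cont=5.8920 V=5.8920[hold]; j=1 S=153.2529 intr=0.0000 cont=1.3991 V=1.3991[hold]  S*(1)=-
k=0: j=0 S=135.6000 intr=0.0000 cont=3.6199 V=3.6199[hold]  S*(0)=-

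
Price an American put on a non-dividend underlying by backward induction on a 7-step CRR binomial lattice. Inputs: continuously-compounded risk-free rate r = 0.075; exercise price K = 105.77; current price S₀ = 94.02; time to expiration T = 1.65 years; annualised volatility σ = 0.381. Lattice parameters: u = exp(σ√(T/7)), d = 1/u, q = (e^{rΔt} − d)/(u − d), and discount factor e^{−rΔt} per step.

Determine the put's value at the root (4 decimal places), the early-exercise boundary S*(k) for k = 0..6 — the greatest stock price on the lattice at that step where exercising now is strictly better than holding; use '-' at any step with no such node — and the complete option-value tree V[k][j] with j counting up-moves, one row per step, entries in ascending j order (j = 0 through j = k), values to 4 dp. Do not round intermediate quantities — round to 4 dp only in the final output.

Δt=0.23571  u=1.20319  d=0.83112  q=0.50182  discount=0.98248
step 7 (expiry): payoffs max(K−S,0) = 80.0140 68.4838 51.7920 27.6278 0.0000 0.0000 0.0000 0.0000
step 6: (k=6,j=0): S=30.9894, (K−S)⁺=74.7806, hold=72.9272 ⇒ V=74.7806 exercise | (k=6,j=1): S=44.8624, (K−S)⁺=60.9076, hold=59.0542 ⇒ V=60.9076 exercise | (k=6,j=2): S=64.9458, (K−S)⁺=40.8242, hold=38.9708 ⇒ V=40.8242 exercise | (k=6,j=3): S=94.0200, (K−S)⁺=11.7500, hold=13.5223 ⇒ V=13.5223 continue | (k=6,j=4): S=136.1098, (K−S)⁺=0.0000, hold=0.0000 ⇒ V=0.0000 continue | (k=6,j=5): S=197.0418, (K−S)⁺=0.0000, hold=0.0000 ⇒ V=0.0000 continue | (k=6,j=6): S=285.2512, (K−S)⁺=0.0000, hold=0.0000 ⇒ V=0.0000 continue  boundary S*=64.9458
step 5: (k=5,j=0): S=37.2862, (K−S)⁺=68.4838, hold=66.6304 ⇒ V=68.4838 exercise | (k=5,j=1): S=53.9780, (K−S)⁺=51.7920, hold=49.9386 ⇒ V=51.7920 exercise | (k=5,j=2): S=78.1422, (K−S)⁺=27.6278, hold=26.6482 ⇒ V=27.6278 exercise | (k=5,j=3): S=113.1240, (K−S)⁺=0.0000, hold=6.6184 ⇒ V=6.6184 continue | (k=5,j=4): S=163.7660, (K−S)⁺=0.0000, hold=0.0000 ⇒ V=0.0000 continue | (k=5,j=5): S=237.0789, (K−S)⁺=0.0000, hold=0.0000 ⇒ V=0.0000 continue  boundary S*=78.1422
step 4: (k=4,j=0): S=44.8624, (K−S)⁺=60.9076, hold=59.0542 ⇒ V=60.9076 exercise | (k=4,j=1): S=64.9458, (K−S)⁺=40.8242, hold=38.9708 ⇒ V=40.8242 exercise | (k=4,j=2): S=94.0200, (K−S)⁺=11.7500, hold=16.7854 ⇒ V=16.7854 continue | (k=4,j=3): S=136.1098, (K−S)⁺=0.0000, hold=3.2394 ⇒ V=3.2394 continue | (k=4,j=4): S=197.0418, (K−S)⁺=0.0000, hold=0.0000 ⇒ V=0.0000 continue  boundary S*=64.9458
step 3: (k=3,j=0): S=53.9780, (K−S)⁺=51.7920, hold=49.9386 ⇒ V=51.7920 exercise | (k=3,j=1): S=78.1422, (K−S)⁺=27.6278, hold=28.2570 ⇒ V=28.2570 continue | (k=3,j=2): S=113.1240, (K−S)⁺=0.0000, hold=9.8127 ⇒ V=9.8127 continue | (k=3,j=3): S=163.7660, (K−S)⁺=0.0000, hold=1.5855 ⇒ V=1.5855 continue  boundary S*=53.9780
step 2: (k=2,j=0): S=64.9458, (K−S)⁺=40.8242, hold=39.2810 ⇒ V=40.8242 exercise | (k=2,j=1): S=94.0200, (K−S)⁺=11.7500, hold=18.6682 ⇒ V=18.6682 continue | (k=2,j=2): S=136.1098, (K−S)⁺=0.0000, hold=5.5845 ⇒ V=5.5845 continue  boundary S*=64.9458
step 1: (k=1,j=0): S=78.1422, (K−S)⁺=27.6278, hold=29.1852 ⇒ V=29.1852 continue | (k=1,j=1): S=113.1240, (K−S)⁺=0.0000, hold=11.8904 ⇒ V=11.8904 continue  boundary S*=-
step 0: (k=0,j=0): S=94.0200, (K−S)⁺=11.7500, hold=20.1469 ⇒ V=20.1469 continue  boundary S*=-

price = 20.1469
boundary = - - 64.9458 53.9780 64.9458 78.1422 64.9458
tree:
20.1469
29.1852 11.8904
40.8242 18.6682 5.5845
51.7920 28.2570 9.8127 1.5855
60.9076 40.8242 16.7854 3.2394 0.0000
68.4838 51.7920 27.6278 6.6184 0.0000 0.0000
74.7806 60.9076 40.8242 13.5223 0.0000 0.0000 0.0000
80.0140 68.4838 51.7920 27.6278 0.0000 0.0000 0.0000 0.0000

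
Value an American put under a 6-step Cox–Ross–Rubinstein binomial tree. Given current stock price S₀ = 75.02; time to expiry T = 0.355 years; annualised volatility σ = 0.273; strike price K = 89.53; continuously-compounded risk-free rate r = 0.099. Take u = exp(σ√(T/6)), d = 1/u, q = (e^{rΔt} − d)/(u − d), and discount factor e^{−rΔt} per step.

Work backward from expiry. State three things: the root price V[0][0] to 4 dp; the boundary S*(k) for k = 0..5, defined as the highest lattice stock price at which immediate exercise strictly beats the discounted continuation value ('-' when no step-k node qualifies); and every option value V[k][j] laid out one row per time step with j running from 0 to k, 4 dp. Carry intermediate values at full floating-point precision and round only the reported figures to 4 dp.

Δt=0.05917, u=1.06866, d=0.93575, q=0.52761, disc=e^(-rΔt)=0.99416
k=6 terminal: V=max(K-S,0) → 39.1636 32.0099 23.8401 14.5100 3.8547 0.0000 0.0000
k=5: j=0 S=53.8245 intr=35.7055 cont=35.1826 V=35.7055[EX]; j=1 S=61.4694 intr=28.0606 cont=27.5377 V=28.0606[EX]; j=2 S=70.2001 intr=19.3299 cont=18.8070 V=19.3299[EX]; j=3 S=80.1708 intr=9.3592 cont=8.8363 V=9.3592[EX]; j=4 S=91.5578 intr=0.0000 cont=1.8103 V=1.8103[hold]; j=5 S=104.5620 intr=0.0000 cont=0.0000 V=0.0000[hold]  S*(5)=80.1708
k=4: j=0 S=57.5201 intr=32.0099 cont=31.4870 V=32.0099[EX]; j=1 S=65.6899 intr=23.8401 cont=23.3172 V=23.8401[EX]; j=2 S=75.0200 intr=14.5100 cont=13.9871 V=14.5100[EX]; j=3 S=85.6753 intr=3.8547 cont=5.3449 V=5.3449[hold]; j=4 S=97.8441 intr=0.0000 cont=0.8502 V=0.8502[hold]  S*(4)=75.0200
k=3: j=0 S=61.4694 intr=28.0606 cont=27.5377 V=28.0606[EX]; j=1 S=70.2001 intr=19.3299 cont=18.8070 V=19.3299[EX]; j=2 S=80.1708 intr=9.3592 cont=9.6180 V=9.6180[hold]; j=3 S=91.5578 intr=0.0000 cont=2.9561 V=2.9561[hold]  S*(3)=70.2001
k=2: j=0 S=65.6899 intr=23.8401 cont=23.3172 V=23.8401[EX]; j=1 S=75.0200 intr=14.5100 cont=14.1229 V=14.5100[EX]; j=2 S=85.6753 intr=3.8547 cont=6.0675 V=6.0675[hold]  S*(2)=75.0200
k=1: j=0 S=70.2001 intr=19.3299 cont=18.8070 V=19.3299[EX]; j=1 S=80.1708 intr=9.3592 cont=9.9969 V=9.9969[hold]  S*(1)=70.2001
k=0: j=0 S=75.0200 intr=14.5100 cont=14.3216 V=14.5100[EX]  S*(0)=75.0200

price = 14.5100
boundary = 75.0200 70.2001 75.0200 70.2001 75.0200 80.1708
tree:
14.5100
19.3299 9.9969
23.8401 14.5100 6.0675
28.0606 19.3299 9.6180 2.9561
32.0099 23.8401 14.5100 5.3449 0.8502
35.7055 28.0606 19.3299 9.3592 1.8103 0.0000
39.1636 32.0099 23.8401 14.5100 3.8547 0.0000 0.0000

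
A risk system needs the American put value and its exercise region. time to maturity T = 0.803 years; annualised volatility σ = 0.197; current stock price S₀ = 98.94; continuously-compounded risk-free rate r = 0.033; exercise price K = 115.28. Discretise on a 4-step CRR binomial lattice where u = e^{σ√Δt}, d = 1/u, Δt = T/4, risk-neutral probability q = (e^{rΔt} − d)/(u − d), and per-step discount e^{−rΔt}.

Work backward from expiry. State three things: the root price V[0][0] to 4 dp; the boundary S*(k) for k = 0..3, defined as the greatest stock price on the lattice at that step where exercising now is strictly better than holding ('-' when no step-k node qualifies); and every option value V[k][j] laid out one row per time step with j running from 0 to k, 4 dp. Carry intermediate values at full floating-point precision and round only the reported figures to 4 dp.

price = 16.9062
boundary = - 90.5813 98.9400 90.5813
tree:
16.9062
24.6987 9.8018
32.3513 16.3400 3.7844
39.3573 24.6987 7.8636 0.0000
45.7715 32.3513 16.3400 0.0000 0.0000

Δt=0.20075  u=1.09228  d=0.91552  q=0.51555  discount=0.99340
step 4 (expiry): payoffs max(K−S,0) = 45.7715 32.3513 16.3400 0.0000 0.0000
step 3: (k=3,j=0): S=75.9227, (K−S)⁺=39.3573, hold=38.5962 ⇒ V=39.3573 exercise | (k=3,j=1): S=90.5813, (K−S)⁺=24.6987, hold=23.9375 ⇒ V=24.6987 exercise | (k=3,j=2): S=108.0701, (K−S)⁺=7.2099, hold=7.8636 ⇒ V=7.8636 continue | (k=3,j=3): S=128.9355, (K−S)⁺=0.0000, hold=0.0000 ⇒ V=0.0000 continue  boundary S*=90.5813
step 2: (k=2,j=0): S=82.9287, (K−S)⁺=32.3513, hold=31.5901 ⇒ V=32.3513 exercise | (k=2,j=1): S=98.9400, (K−S)⁺=16.3400, hold=15.9136 ⇒ V=16.3400 exercise | (k=2,j=2): S=118.0426, (K−S)⁺=0.0000, hold=3.7844 ⇒ V=3.7844 continue  boundary S*=98.9400
step 1: (k=1,j=0): S=90.5813, (K−S)⁺=24.6987, hold=23.9375 ⇒ V=24.6987 exercise | (k=1,j=1): S=108.0701, (K−S)⁺=7.2099, hold=9.8018 ⇒ V=9.8018 continue  boundary S*=90.5813
step 0: (k=0,j=0): S=98.9400, (K−S)⁺=16.3400, hold=16.9062 ⇒ V=16.9062 continue  boundary S*=-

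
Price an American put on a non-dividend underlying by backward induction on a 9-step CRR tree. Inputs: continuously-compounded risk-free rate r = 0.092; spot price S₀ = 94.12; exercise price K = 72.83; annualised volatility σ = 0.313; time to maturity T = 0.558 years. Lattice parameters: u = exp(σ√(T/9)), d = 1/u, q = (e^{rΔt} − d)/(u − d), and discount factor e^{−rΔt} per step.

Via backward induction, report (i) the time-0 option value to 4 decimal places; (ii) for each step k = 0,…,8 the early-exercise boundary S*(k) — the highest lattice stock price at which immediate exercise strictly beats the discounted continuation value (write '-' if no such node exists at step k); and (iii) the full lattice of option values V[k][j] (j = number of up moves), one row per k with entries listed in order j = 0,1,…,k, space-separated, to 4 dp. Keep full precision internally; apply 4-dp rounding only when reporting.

params: Δt=0.06200 u=1.08105 d=0.92502 q=0.51719 e^(-rΔt)=0.99431
t_9 payoffs: 26.1581 18.2856 9.0851 0.0000 0.0000 0.0000 0.0000 0.0000 0.0000 0.0000
t_8: node(8,0) S=50.4549 payoff=22.3751 vs cont=21.9609 → 22.3751 [stop]  node(8,1) S=58.9655 payoff=13.8645 vs cont=13.4503 → 13.8645 [stop]  node(8,2) S=68.9116 payoff=3.9184 vs cont=4.3615 → 4.3615 [wait]  node(8,3) S=80.5355 payoff=0.0000 vs cont=0.0000 → 0.0000 [wait]  node(8,4) S=94.1200 payoff=0.0000 vs cont=0.0000 → 0.0000 [wait]  node(8,5) S=109.9959 payoff=0.0000 vs cont=0.0000 → 0.0000 [wait]  node(8,6) S=128.5498 payoff=0.0000 vs cont=0.0000 → 0.0000 [wait]  node(8,7) S=150.2332 payoff=0.0000 vs cont=0.0000 → 0.0000 [wait]  node(8,8) S=175.5742 payoff=0.0000 vs cont=0.0000 → 0.0000 [wait]  ⇒ S*(8)=58.9655
t_7: node(7,0) S=54.5444 payoff=18.2856 vs cont=17.8713 → 18.2856 [stop]  node(7,1) S=63.7449 payoff=9.0851 vs cont=8.8988 → 9.0851 [stop]  node(7,2) S=74.4972 payoff=0.0000 vs cont=2.0938 → 2.0938 [wait]  node(7,3) S=87.0632 payoff=0.0000 vs cont=0.0000 → 0.0000 [wait]  node(7,4) S=101.7488 payoff=0.0000 vs cont=0.0000 → 0.0000 [wait]  node(7,5) S=118.9115 payoff=0.0000 vs cont=0.0000 → 0.0000 [wait]  node(7,6) S=138.9692 payoff=0.0000 vs cont=0.0000 → 0.0000 [wait]  node(7,7) S=162.4102 payoff=0.0000 vs cont=0.0000 → 0.0000 [wait]  ⇒ S*(7)=63.7449
t_6: node(6,0) S=58.9655 payoff=13.8645 vs cont=13.4503 → 13.8645 [stop]  node(6,1) S=68.9116 payoff=3.9184 vs cont=5.4382 → 5.4382 [wait]  node(6,2) S=80.5355 payoff=0.0000 vs cont=1.0052 → 1.0052 [wait]  node(6,3) S=94.1200 payoff=0.0000 vs cont=0.0000 → 0.0000 [wait]  node(6,4) S=109.9959 payoff=0.0000 vs cont=0.0000 → 0.0000 [wait]  node(6,5) S=128.5498 payoff=0.0000 vs cont=0.0000 → 0.0000 [wait]  node(6,6) S=150.2332 payoff=0.0000 vs cont=0.0000 → 0.0000 [wait]  ⇒ S*(6)=58.9655
t_5: node(5,0) S=63.7449 payoff=9.0851 vs cont=9.4525 → 9.4525 [wait]  node(5,1) S=74.4972 payoff=0.0000 vs cont=3.1276 → 3.1276 [wait]  node(5,2) S=87.0632 payoff=0.0000 vs cont=0.4825 → 0.4825 [wait]  node(5,3) S=101.7488 payoff=0.0000 vs cont=0.0000 → 0.0000 [wait]  node(5,4) S=118.9115 payoff=0.0000 vs cont=0.0000 → 0.0000 [wait]  node(5,5) S=138.9692 payoff=0.0000 vs cont=0.0000 → 0.0000 [wait]  ⇒ S*(5)=-
t_4: node(4,0) S=68.9116 payoff=3.9184 vs cont=6.1462 → 6.1462 [wait]  node(4,1) S=80.5355 payoff=0.0000 vs cont=1.7496 → 1.7496 [wait]  node(4,2) S=94.1200 payoff=0.0000 vs cont=0.2317 → 0.2317 [wait]  node(4,3) S=109.9959 payoff=0.0000 vs cont=0.0000 → 0.0000 [wait]  node(4,4) S=128.5498 payoff=0.0000 vs cont=0.0000 → 0.0000 [wait]  ⇒ S*(4)=-
t_3: node(3,0) S=74.4972 payoff=0.0000 vs cont=3.8503 → 3.8503 [wait]  node(3,1) S=87.0632 payoff=0.0000 vs cont=0.9591 → 0.9591 [wait]  node(3,2) S=101.7488 payoff=0.0000 vs cont=0.1112 → 0.1112 [wait]  node(3,3) S=118.9115 payoff=0.0000 vs cont=0.0000 → 0.0000 [wait]  ⇒ S*(3)=-
t_2: node(2,0) S=80.5355 payoff=0.0000 vs cont=2.3416 → 2.3416 [wait]  node(2,1) S=94.1200 payoff=0.0000 vs cont=0.5176 → 0.5176 [wait]  node(2,2) S=109.9959 payoff=0.0000 vs cont=0.0534 → 0.0534 [wait]  ⇒ S*(2)=-
t_1: node(1,0) S=87.0632 payoff=0.0000 vs cont=1.3903 → 1.3903 [wait]  node(1,1) S=101.7488 payoff=0.0000 vs cont=0.2759 → 0.2759 [wait]  ⇒ S*(1)=-
t_0: node(0,0) S=94.1200 payoff=0.0000 vs cont=0.8093 → 0.8093 [wait]  ⇒ S*(0)=-

price = 0.8093
boundary = - - - - - - 58.9655 63.7449 58.9655
tree:
0.8093
1.3903 0.2759
2.3416 0.5176 0.0534
3.8503 0.9591 0.1112 0.0000
6.1462 1.7496 0.2317 0.0000 0.0000
9.4525 3.1276 0.4825 0.0000 0.0000 0.0000
13.8645 5.4382 1.0052 0.0000 0.0000 0.0000 0.0000
18.2856 9.0851 2.0938 0.0000 0.0000 0.0000 0.0000 0.0000
22.3751 13.8645 4.3615 0.0000 0.0000 0.0000 0.0000 0.0000 0.0000
26.1581 18.2856 9.0851 0.0000 0.0000 0.0000 0.0000 0.0000 0.0000 0.0000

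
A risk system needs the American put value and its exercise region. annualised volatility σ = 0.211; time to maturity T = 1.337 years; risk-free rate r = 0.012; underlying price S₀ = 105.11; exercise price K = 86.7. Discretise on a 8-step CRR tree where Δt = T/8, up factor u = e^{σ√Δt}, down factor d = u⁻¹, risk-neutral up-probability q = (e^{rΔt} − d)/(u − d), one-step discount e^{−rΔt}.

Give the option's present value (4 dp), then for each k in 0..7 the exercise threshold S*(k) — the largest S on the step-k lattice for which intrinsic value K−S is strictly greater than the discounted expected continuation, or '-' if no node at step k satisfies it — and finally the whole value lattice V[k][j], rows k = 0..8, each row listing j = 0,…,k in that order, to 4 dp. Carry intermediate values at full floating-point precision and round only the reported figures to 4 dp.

price = 2.4298
boundary = - - - - - 68.2866 62.6432 68.2866
tree:
2.4298
3.8664 0.9449
6.0097 1.6521 0.2130
9.0757 2.8440 0.4185 0.0000
13.2223 4.7981 0.8224 0.0000 0.0000
18.4134 7.8751 1.6161 0.0000 0.0000 0.0000
24.0568 12.4226 3.1756 0.0000 0.0000 0.0000 0.0000
29.2338 18.4134 6.2400 0.0000 0.0000 0.0000 0.0000 0.0000
33.9830 24.0568 12.2616 0.0000 0.0000 0.0000 0.0000 0.0000 0.0000

Δt=0.16712  u=1.09009  d=0.91736  q=0.49007  discount=0.99800
step 8 (expiry): payoffs max(K−S,0) = 33.9830 24.0568 12.2616 0.0000 0.0000 0.0000 0.0000 0.0000 0.0000
step 7: (k=7,j=0): S=57.4662, (K−S)⁺=29.2338, hold=29.0601 ⇒ V=29.2338 exercise | (k=7,j=1): S=68.2866, (K−S)⁺=18.4134, hold=18.2397 ⇒ V=18.4134 exercise | (k=7,j=2): S=81.1445, (K−S)⁺=5.5555, hold=6.2400 ⇒ V=6.2400 continue | (k=7,j=3): S=96.4234, (K−S)⁺=0.0000, hold=0.0000 ⇒ V=0.0000 continue | (k=7,j=4): S=114.5792, (K−S)⁺=0.0000, hold=0.0000 ⇒ V=0.0000 continue | (k=7,j=5): S=136.1536, (K−S)⁺=0.0000, hold=0.0000 ⇒ V=0.0000 continue | (k=7,j=6): S=161.7903, (K−S)⁺=0.0000, hold=0.0000 ⇒ V=0.0000 continue | (k=7,j=7): S=192.2542, (K−S)⁺=0.0000, hold=0.0000 ⇒ V=0.0000 continue  boundary S*=68.2866
step 6: (k=6,j=0): S=62.6432, (K−S)⁺=24.0568, hold=23.8831 ⇒ V=24.0568 exercise | (k=6,j=1): S=74.4384, (K−S)⁺=12.2616, hold=12.4226 ⇒ V=12.4226 continue | (k=6,j=2): S=88.4546, (K−S)⁺=0.0000, hold=3.1756 ⇒ V=3.1756 continue | (k=6,j=3): S=105.1100, (K−S)⁺=0.0000, hold=0.0000 ⇒ V=0.0000 continue | (k=6,j=4): S=124.9014, (K−S)⁺=0.0000, hold=0.0000 ⇒ V=0.0000 continue | (k=6,j=5): S=148.4195, (K−S)⁺=0.0000, hold=0.0000 ⇒ V=0.0000 continue | (k=6,j=6): S=176.3657, (K−S)⁺=0.0000, hold=0.0000 ⇒ V=0.0000 continue  boundary S*=62.6432
step 5: (k=5,j=0): S=68.2866, (K−S)⁺=18.4134, hold=18.3185 ⇒ V=18.4134 exercise | (k=5,j=1): S=81.1445, (K−S)⁺=5.5555, hold=7.8751 ⇒ V=7.8751 continue | (k=5,j=2): S=96.4234, (K−S)⁺=0.0000, hold=1.6161 ⇒ V=1.6161 continue | (k=5,j=3): S=114.5792, (K−S)⁺=0.0000, hold=0.0000 ⇒ V=0.0000 continue | (k=5,j=4): S=136.1536, (K−S)⁺=0.0000, hold=0.0000 ⇒ V=0.0000 continue | (k=5,j=5): S=161.7903, (K−S)⁺=0.0000, hold=0.0000 ⇒ V=0.0000 continue  boundary S*=68.2866
step 4: (k=4,j=0): S=74.4384, (K−S)⁺=12.2616, hold=13.2223 ⇒ V=13.2223 continue | (k=4,j=1): S=88.4546, (K−S)⁺=0.0000, hold=4.7981 ⇒ V=4.7981 continue | (k=4,j=2): S=105.1100, (K−S)⁺=0.0000, hold=0.8224 ⇒ V=0.8224 continue | (k=4,j=3): S=124.9014, (K−S)⁺=0.0000, hold=0.0000 ⇒ V=0.0000 continue | (k=4,j=4): S=148.4195, (K−S)⁺=0.0000, hold=0.0000 ⇒ V=0.0000 continue  boundary S*=-
step 3: (k=3,j=0): S=81.1445, (K−S)⁺=5.5555, hold=9.0757 ⇒ V=9.0757 continue | (k=3,j=1): S=96.4234, (K−S)⁺=0.0000, hold=2.8440 ⇒ V=2.8440 continue | (k=3,j=2): S=114.5792, (K−S)⁺=0.0000, hold=0.4185 ⇒ V=0.4185 continue | (k=3,j=3): S=136.1536, (K−S)⁺=0.0000, hold=0.0000 ⇒ V=0.0000 continue  boundary S*=-
step 2: (k=2,j=0): S=88.4546, (K−S)⁺=0.0000, hold=6.0097 ⇒ V=6.0097 continue | (k=2,j=1): S=105.1100, (K−S)⁺=0.0000, hold=1.6521 ⇒ V=1.6521 continue | (k=2,j=2): S=124.9014, (K−S)⁺=0.0000, hold=0.2130 ⇒ V=0.2130 continue  boundary S*=-
step 1: (k=1,j=0): S=96.4234, (K−S)⁺=0.0000, hold=3.8664 ⇒ V=3.8664 continue | (k=1,j=1): S=114.5792, (K−S)⁺=0.0000, hold=0.9449 ⇒ V=0.9449 continue  boundary S*=-
step 0: (k=0,j=0): S=105.1100, (K−S)⁺=0.0000, hold=2.4298 ⇒ V=2.4298 continue  boundary S*=-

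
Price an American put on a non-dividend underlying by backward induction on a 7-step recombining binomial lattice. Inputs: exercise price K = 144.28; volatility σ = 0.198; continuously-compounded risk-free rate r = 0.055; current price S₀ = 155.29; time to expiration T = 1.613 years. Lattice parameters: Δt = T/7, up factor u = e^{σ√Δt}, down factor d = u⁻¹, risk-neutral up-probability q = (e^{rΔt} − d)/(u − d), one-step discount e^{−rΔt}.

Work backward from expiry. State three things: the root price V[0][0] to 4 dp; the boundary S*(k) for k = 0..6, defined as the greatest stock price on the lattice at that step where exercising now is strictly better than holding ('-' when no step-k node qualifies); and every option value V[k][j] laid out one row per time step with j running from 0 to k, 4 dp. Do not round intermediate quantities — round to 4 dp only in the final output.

price = 6.4290
boundary = - - - 116.7642 106.1773 116.7642 128.4067
tree:
6.4290
10.7906 2.9128
17.5587 5.3534 0.9292
27.5158 9.5994 1.9093 0.1270
38.1027 16.6480 3.8985 0.2816 0.0000
47.7296 27.5158 7.9015 0.6244 0.0000 0.0000
56.4837 38.1027 15.8733 1.3845 0.0000 0.0000 0.0000
64.4441 47.7296 27.5158 3.0700 0.0000 0.0000 0.0000 0.0000

Δt=0.23043  u=1.09971  d=0.90933  q=0.54325  discount=0.98741
step 7 (expiry): payoffs max(K−S,0) = 64.4441 47.7296 27.5158 3.0700 0.0000 0.0000 0.0000 0.0000
step 6: (k=6,j=0): S=87.7963, (K−S)⁺=56.4837, hold=54.6667 ⇒ V=56.4837 exercise | (k=6,j=1): S=106.1773, (K−S)⁺=38.1027, hold=36.2857 ⇒ V=38.1027 exercise | (k=6,j=2): S=128.4067, (K−S)⁺=15.8733, hold=14.0563 ⇒ V=15.8733 exercise | (k=6,j=3): S=155.2900, (K−S)⁺=0.0000, hold=1.3845 ⇒ V=1.3845 continue | (k=6,j=4): S=187.8016, (K−S)⁺=0.0000, hold=0.0000 ⇒ V=0.0000 continue | (k=6,j=5): S=227.1199, (K−S)⁺=0.0000, hold=0.0000 ⇒ V=0.0000 continue | (k=6,j=6): S=274.6698, (K−S)⁺=0.0000, hold=0.0000 ⇒ V=0.0000 continue  boundary S*=128.4067
step 5: (k=5,j=0): S=96.5504, (K−S)⁺=47.7296, hold=45.9126 ⇒ V=47.7296 exercise | (k=5,j=1): S=116.7642, (K−S)⁺=27.5158, hold=25.6988 ⇒ V=27.5158 exercise | (k=5,j=2): S=141.2100, (K−S)⁺=3.0700, hold=7.9015 ⇒ V=7.9015 continue | (k=5,j=3): S=170.7739, (K−S)⁺=0.0000, hold=0.6244 ⇒ V=0.6244 continue | (k=5,j=4): S=206.5272, (K−S)⁺=0.0000, hold=0.0000 ⇒ V=0.0000 continue | (k=5,j=5): S=249.7658, (K−S)⁺=0.0000, hold=0.0000 ⇒ V=0.0000 continue  boundary S*=116.7642
step 4: (k=4,j=0): S=106.1773, (K−S)⁺=38.1027, hold=36.2857 ⇒ V=38.1027 exercise | (k=4,j=1): S=128.4067, (K−S)⁺=15.8733, hold=16.6480 ⇒ V=16.6480 continue | (k=4,j=2): S=155.2900, (K−S)⁺=0.0000, hold=3.8985 ⇒ V=3.8985 continue | (k=4,j=3): S=187.8016, (K−S)⁺=0.0000, hold=0.2816 ⇒ V=0.2816 continue | (k=4,j=4): S=227.1199, (K−S)⁺=0.0000, hold=0.0000 ⇒ V=0.0000 continue  boundary S*=106.1773
step 3: (k=3,j=0): S=116.7642, (K−S)⁺=27.5158, hold=26.1143 ⇒ V=27.5158 exercise | (k=3,j=1): S=141.2100, (K−S)⁺=3.0700, hold=9.5994 ⇒ V=9.5994 continue | (k=3,j=2): S=170.7739, (K−S)⁺=0.0000, hold=1.9093 ⇒ V=1.9093 continue | (k=3,j=3): S=206.5272, (K−S)⁺=0.0000, hold=0.1270 ⇒ V=0.1270 continue  boundary S*=116.7642
step 2: (k=2,j=0): S=128.4067, (K−S)⁺=15.8733, hold=17.5587 ⇒ V=17.5587 continue | (k=2,j=1): S=155.2900, (K−S)⁺=0.0000, hold=5.3534 ⇒ V=5.3534 continue | (k=2,j=2): S=187.8016, (K−S)⁺=0.0000, hold=0.9292 ⇒ V=0.9292 continue  boundary S*=-
step 1: (k=1,j=0): S=141.2100, (K−S)⁺=3.0700, hold=10.7906 ⇒ V=10.7906 continue | (k=1,j=1): S=170.7739, (K−S)⁺=0.0000, hold=2.9128 ⇒ V=2.9128 continue  boundary S*=-
step 0: (k=0,j=0): S=155.2900, (K−S)⁺=0.0000, hold=6.4290 ⇒ V=6.4290 continue  boundary S*=-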